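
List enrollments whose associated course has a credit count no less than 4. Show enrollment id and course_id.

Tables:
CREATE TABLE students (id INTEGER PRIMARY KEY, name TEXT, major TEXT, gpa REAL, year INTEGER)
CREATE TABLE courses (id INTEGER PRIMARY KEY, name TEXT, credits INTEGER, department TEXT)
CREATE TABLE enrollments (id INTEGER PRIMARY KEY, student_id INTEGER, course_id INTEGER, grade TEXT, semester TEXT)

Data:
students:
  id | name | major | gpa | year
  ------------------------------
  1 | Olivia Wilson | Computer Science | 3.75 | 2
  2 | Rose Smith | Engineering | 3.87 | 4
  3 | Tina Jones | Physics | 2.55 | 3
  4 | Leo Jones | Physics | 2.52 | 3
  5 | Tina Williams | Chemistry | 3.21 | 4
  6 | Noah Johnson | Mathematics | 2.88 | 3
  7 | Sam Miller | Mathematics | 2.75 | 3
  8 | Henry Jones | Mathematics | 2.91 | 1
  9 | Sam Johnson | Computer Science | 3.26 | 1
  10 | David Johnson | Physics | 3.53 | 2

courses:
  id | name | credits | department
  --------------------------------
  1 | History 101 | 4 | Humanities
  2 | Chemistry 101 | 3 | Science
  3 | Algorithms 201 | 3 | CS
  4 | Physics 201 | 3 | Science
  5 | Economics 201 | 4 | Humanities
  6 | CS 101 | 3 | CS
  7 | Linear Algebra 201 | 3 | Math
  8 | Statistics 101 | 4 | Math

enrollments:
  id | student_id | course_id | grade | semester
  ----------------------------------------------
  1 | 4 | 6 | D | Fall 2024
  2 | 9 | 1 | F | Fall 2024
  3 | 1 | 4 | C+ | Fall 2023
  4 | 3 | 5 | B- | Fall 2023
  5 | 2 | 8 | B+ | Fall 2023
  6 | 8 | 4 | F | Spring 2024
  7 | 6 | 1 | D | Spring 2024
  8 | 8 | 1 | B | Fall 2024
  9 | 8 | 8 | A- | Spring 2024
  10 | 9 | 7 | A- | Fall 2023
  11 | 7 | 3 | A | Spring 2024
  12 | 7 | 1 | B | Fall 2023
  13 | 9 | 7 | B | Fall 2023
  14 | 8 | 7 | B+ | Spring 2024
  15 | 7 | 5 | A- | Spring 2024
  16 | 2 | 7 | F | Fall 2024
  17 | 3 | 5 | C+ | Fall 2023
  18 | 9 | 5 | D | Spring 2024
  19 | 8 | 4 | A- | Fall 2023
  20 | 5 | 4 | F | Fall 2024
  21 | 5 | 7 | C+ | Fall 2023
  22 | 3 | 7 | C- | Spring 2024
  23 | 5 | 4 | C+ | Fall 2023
SELECT id, course_id FROM enrollments WHERE course_id IN (SELECT id FROM courses WHERE credits >= 4)

Execution result:
id | course_id
2 | 1
4 | 5
5 | 8
7 | 1
8 | 1
9 | 8
12 | 1
15 | 5
17 | 5
18 | 5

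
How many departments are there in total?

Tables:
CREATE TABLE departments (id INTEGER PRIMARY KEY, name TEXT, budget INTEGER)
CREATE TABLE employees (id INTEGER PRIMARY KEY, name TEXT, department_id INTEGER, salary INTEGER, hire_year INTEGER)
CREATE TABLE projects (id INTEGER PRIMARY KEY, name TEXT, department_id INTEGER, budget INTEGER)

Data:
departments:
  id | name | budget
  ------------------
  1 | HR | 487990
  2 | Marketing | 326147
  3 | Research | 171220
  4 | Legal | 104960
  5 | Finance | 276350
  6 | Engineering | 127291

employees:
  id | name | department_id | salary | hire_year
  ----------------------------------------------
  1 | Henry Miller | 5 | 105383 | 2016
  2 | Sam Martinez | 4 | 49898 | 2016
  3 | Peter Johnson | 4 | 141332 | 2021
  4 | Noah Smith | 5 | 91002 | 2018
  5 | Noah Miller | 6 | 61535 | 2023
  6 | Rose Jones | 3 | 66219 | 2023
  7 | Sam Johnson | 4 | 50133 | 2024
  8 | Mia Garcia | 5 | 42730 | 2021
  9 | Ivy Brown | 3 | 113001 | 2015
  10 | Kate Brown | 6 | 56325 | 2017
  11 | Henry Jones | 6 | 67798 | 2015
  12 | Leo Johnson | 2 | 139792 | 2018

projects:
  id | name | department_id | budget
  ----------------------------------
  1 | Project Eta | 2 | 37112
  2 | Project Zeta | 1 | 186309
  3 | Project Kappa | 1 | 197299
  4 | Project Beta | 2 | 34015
SELECT COUNT(*) FROM departments

Execution result:
6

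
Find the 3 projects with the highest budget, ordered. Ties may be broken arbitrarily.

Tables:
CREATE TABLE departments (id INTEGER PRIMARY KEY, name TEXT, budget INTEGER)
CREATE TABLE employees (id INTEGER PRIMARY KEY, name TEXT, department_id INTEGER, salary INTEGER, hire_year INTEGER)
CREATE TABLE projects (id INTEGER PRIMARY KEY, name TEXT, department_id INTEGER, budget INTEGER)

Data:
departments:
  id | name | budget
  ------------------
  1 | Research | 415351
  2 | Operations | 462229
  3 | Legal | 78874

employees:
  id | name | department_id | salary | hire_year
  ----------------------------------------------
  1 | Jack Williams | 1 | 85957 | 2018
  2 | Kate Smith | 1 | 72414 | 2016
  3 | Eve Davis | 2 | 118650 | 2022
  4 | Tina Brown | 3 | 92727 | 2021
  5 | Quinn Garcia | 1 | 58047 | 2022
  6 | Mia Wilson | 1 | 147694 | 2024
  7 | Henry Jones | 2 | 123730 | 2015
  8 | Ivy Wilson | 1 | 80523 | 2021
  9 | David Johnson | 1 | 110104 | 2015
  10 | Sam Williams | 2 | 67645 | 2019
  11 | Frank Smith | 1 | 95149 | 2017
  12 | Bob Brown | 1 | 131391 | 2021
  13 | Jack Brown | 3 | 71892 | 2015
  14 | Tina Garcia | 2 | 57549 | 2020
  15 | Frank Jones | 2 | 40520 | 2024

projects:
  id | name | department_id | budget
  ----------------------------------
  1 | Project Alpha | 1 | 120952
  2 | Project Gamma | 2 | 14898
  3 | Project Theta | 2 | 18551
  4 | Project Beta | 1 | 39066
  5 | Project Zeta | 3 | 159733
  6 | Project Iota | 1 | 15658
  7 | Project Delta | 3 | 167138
SELECT name, budget FROM projects ORDER BY budget DESC LIMIT 3

Execution result:
name | budget
Project Delta | 167138
Project Zeta | 159733
Project Alpha | 120952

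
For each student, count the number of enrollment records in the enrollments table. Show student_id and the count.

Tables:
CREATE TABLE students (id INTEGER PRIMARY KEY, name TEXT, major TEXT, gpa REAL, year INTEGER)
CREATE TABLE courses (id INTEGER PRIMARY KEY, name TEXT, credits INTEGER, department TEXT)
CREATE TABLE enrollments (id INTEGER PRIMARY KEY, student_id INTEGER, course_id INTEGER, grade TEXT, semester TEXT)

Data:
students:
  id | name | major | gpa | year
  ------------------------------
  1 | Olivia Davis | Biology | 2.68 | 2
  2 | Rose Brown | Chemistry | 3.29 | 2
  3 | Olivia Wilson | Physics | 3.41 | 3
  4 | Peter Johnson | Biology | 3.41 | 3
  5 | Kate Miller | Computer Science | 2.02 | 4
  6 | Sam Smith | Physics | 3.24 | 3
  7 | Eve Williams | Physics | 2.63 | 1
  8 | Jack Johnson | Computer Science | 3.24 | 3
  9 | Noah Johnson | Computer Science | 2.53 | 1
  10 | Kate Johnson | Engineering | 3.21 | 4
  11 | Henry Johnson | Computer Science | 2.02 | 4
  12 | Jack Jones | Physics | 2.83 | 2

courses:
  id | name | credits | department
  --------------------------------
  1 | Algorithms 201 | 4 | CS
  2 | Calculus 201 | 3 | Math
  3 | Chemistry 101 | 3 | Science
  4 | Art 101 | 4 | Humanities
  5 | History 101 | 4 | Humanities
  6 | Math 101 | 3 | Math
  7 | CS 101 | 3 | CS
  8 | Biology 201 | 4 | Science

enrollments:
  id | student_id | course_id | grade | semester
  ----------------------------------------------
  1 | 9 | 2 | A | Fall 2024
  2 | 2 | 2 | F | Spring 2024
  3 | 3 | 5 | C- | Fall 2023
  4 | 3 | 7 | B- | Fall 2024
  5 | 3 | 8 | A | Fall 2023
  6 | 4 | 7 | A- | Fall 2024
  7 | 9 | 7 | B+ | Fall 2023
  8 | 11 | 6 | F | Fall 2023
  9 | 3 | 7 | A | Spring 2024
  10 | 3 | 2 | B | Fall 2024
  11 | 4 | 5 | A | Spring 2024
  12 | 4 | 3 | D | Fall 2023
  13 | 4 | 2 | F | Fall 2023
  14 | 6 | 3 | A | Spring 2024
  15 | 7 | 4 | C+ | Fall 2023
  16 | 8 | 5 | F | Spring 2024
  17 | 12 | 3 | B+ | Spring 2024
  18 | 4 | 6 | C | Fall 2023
SELECT student_id, COUNT(*) AS enrollment_count FROM enrollments GROUP BY student_id

Execution result:
student_id | enrollment_count
2 | 1
3 | 5
4 | 5
6 | 1
7 | 1
8 | 1
9 | 2
11 | 1
12 | 1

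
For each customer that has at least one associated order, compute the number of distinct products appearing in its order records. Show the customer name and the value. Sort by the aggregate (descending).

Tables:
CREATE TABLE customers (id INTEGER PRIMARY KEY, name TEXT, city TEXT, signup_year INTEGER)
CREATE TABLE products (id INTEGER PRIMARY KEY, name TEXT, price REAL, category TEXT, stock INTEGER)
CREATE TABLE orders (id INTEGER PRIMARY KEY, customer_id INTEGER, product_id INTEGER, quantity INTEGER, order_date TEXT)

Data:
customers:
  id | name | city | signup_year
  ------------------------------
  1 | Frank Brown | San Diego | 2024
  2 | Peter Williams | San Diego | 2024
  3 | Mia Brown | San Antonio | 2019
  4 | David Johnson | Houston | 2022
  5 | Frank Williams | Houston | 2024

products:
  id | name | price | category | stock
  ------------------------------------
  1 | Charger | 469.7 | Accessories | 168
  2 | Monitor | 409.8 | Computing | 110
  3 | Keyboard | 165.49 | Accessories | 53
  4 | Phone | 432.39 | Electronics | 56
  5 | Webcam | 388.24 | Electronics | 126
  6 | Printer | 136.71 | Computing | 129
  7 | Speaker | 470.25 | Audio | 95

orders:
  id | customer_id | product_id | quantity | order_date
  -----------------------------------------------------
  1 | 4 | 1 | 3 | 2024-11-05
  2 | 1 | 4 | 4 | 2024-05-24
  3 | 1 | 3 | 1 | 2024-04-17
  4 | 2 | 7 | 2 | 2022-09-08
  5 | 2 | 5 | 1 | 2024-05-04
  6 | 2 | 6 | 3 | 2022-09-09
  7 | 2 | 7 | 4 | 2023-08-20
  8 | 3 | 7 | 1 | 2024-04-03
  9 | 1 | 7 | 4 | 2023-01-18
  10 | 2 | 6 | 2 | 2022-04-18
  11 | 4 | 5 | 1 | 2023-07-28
SELECT p.name, COUNT(DISTINCT c.product_id) AS distinct_product_count FROM orders c JOIN customers p ON c.customer_id = p.id GROUP BY p.id, p.name ORDER BY distinct_product_count DESC

Execution result:
name | distinct_product_count
Frank Brown | 3
Peter Williams | 3
David Johnson | 2
Mia Brown | 1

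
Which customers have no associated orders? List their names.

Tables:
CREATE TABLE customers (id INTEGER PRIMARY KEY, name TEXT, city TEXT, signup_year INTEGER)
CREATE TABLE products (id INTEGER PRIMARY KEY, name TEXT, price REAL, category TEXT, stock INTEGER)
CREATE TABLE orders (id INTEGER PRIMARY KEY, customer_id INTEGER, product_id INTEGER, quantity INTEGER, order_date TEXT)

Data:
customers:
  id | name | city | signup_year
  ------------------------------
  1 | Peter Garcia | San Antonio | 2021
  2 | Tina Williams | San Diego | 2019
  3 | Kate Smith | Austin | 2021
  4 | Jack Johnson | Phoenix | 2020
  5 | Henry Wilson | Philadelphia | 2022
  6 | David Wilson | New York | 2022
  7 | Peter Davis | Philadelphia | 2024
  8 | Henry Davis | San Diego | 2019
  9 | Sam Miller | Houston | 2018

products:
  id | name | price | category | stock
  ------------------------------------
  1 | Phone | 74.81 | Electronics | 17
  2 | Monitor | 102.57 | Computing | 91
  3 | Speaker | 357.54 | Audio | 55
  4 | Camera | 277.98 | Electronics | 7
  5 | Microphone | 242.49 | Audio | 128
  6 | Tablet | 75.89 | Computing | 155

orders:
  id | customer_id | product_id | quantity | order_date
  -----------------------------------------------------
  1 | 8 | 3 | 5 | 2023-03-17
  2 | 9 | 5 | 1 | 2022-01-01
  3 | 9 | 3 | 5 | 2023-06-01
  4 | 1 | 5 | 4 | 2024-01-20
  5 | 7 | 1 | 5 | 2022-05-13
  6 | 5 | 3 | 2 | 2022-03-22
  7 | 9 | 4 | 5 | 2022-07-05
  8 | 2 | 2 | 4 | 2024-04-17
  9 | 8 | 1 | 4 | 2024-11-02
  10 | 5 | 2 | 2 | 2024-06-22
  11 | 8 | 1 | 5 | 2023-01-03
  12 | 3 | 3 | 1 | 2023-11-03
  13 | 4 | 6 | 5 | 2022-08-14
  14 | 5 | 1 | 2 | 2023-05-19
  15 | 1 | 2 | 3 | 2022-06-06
SELECT p.name FROM customers p LEFT JOIN orders c ON c.customer_id = p.id WHERE c.id IS NULL

Execution result:
David Wilson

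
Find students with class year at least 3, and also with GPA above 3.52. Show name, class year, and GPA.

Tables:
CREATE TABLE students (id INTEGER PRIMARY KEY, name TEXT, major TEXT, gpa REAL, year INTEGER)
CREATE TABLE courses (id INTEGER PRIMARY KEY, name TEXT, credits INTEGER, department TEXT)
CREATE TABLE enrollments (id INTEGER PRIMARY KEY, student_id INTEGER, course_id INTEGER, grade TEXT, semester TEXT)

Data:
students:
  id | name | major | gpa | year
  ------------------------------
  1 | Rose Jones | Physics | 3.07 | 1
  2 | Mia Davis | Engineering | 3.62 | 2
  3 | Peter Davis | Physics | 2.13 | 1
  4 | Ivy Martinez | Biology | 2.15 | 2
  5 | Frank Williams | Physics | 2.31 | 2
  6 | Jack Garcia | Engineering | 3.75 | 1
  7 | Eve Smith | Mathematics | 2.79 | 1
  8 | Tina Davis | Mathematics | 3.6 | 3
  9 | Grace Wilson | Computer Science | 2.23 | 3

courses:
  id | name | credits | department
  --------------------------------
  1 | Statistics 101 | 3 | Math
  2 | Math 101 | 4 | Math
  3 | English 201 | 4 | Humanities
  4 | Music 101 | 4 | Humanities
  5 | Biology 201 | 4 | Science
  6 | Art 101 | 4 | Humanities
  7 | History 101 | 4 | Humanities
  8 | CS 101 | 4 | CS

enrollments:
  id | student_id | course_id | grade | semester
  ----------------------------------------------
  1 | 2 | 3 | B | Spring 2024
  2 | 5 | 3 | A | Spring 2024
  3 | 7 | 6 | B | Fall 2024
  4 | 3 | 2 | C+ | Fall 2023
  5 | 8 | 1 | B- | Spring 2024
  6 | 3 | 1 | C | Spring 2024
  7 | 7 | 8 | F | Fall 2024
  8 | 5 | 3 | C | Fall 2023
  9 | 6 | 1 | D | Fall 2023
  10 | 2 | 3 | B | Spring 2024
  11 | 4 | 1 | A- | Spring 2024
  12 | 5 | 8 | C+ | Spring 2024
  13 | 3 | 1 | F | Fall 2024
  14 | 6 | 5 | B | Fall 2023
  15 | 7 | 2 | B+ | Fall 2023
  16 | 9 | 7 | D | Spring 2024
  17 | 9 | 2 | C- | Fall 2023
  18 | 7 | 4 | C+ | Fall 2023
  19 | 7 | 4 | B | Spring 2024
SELECT name, year, gpa FROM students WHERE year >= 3 AND gpa > 3.52

Execution result:
name | year | gpa
Tina Davis | 3 | 3.60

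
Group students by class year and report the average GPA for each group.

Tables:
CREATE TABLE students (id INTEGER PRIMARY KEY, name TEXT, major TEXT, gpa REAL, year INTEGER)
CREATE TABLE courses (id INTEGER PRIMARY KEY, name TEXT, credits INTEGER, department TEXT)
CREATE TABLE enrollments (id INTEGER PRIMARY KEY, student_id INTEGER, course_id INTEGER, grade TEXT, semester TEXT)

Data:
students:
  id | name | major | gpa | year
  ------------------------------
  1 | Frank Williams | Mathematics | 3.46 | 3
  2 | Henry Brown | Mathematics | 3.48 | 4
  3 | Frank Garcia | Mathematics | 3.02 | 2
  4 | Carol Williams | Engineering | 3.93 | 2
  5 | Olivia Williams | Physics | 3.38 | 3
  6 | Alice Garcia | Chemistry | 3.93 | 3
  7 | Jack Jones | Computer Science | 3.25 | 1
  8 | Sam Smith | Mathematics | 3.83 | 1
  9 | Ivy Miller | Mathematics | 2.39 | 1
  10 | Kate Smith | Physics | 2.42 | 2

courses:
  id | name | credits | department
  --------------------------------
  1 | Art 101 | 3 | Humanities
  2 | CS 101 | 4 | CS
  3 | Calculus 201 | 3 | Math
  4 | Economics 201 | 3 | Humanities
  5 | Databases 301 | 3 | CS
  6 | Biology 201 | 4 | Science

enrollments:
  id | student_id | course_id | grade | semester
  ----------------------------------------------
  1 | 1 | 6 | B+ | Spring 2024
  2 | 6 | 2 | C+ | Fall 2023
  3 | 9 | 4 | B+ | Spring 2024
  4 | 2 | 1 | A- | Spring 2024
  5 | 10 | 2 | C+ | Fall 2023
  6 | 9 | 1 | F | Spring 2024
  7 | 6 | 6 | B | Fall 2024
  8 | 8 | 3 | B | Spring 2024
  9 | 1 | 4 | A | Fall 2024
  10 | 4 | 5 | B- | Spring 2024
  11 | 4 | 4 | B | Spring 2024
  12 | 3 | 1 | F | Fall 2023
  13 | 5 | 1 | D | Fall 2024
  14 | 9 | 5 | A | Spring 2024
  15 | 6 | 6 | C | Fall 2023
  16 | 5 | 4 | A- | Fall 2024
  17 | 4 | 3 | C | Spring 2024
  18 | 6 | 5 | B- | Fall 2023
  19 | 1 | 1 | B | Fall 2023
SELECT year, AVG(gpa) AS avg_gpa FROM students GROUP BY year

Execution result:
year | avg_gpa
1 | 3.16
2 | 3.12
3 | 3.59
4 | 3.48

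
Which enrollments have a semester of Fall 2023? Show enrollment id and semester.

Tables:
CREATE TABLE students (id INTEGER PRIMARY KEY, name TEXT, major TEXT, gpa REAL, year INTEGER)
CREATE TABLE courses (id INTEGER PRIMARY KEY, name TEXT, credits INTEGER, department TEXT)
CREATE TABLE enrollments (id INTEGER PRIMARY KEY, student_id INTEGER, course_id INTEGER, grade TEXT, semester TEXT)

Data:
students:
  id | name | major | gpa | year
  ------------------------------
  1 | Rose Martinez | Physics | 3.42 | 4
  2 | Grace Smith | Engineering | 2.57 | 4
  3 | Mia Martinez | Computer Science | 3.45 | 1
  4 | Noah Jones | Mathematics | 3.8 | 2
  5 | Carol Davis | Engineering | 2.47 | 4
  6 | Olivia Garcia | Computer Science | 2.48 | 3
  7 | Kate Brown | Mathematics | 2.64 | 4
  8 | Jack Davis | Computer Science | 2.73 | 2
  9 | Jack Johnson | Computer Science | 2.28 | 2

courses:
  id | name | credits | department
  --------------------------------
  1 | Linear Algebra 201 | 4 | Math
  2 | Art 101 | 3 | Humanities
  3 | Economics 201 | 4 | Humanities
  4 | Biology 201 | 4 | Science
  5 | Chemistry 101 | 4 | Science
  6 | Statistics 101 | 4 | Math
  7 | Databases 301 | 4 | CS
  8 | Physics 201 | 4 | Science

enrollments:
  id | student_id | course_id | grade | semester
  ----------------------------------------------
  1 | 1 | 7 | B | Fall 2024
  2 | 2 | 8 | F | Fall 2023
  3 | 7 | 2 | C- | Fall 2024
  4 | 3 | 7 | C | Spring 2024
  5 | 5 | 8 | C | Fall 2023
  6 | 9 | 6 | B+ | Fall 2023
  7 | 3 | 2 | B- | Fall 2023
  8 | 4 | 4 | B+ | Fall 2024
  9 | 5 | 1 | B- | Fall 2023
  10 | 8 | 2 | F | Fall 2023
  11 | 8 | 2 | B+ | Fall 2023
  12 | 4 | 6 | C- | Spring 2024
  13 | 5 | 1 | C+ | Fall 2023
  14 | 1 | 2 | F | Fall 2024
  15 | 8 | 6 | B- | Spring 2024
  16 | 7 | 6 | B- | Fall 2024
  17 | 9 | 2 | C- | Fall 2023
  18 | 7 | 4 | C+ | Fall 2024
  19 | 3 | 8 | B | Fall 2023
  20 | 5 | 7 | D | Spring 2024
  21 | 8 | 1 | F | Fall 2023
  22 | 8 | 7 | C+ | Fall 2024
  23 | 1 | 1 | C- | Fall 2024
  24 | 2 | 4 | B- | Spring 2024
SELECT id, semester FROM enrollments WHERE semester = 'Fall 2023'

Execution result:
id | semester
2 | Fall 2023
5 | Fall 2023
6 | Fall 2023
7 | Fall 2023
9 | Fall 2023
10 | Fall 2023
11 | Fall 2023
13 | Fall 2023
17 | Fall 2023
19 | Fall 2023
21 | Fall 2023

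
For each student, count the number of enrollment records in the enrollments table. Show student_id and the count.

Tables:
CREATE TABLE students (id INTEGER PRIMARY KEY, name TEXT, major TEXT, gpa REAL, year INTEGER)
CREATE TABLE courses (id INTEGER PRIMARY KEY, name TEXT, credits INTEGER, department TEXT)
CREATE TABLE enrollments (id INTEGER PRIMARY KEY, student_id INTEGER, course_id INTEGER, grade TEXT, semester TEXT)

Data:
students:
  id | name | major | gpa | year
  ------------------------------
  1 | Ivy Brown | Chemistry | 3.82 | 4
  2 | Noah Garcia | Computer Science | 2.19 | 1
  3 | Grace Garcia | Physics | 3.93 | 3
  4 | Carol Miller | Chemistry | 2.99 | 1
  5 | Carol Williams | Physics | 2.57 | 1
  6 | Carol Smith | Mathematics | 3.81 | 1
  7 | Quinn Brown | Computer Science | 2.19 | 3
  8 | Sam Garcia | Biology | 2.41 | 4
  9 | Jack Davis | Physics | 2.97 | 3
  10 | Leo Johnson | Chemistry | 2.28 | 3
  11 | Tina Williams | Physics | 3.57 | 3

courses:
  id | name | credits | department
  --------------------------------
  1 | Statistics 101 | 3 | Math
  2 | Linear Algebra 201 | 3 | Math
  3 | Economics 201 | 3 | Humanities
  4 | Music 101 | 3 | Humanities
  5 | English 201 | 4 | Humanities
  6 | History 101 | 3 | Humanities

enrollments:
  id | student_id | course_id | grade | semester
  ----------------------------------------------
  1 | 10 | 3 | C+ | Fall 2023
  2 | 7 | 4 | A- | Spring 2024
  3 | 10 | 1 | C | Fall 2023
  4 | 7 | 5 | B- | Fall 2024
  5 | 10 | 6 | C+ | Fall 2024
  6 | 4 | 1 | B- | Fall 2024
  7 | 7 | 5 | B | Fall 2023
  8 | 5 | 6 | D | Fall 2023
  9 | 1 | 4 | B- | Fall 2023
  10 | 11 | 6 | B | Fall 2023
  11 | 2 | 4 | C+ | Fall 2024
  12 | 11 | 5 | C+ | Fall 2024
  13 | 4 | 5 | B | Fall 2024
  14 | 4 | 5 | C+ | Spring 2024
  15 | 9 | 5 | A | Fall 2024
SELECT student_id, COUNT(*) AS enrollment_count FROM enrollments GROUP BY student_id

Execution result:
student_id | enrollment_count
1 | 1
2 | 1
4 | 3
5 | 1
7 | 3
9 | 1
10 | 3
11 | 2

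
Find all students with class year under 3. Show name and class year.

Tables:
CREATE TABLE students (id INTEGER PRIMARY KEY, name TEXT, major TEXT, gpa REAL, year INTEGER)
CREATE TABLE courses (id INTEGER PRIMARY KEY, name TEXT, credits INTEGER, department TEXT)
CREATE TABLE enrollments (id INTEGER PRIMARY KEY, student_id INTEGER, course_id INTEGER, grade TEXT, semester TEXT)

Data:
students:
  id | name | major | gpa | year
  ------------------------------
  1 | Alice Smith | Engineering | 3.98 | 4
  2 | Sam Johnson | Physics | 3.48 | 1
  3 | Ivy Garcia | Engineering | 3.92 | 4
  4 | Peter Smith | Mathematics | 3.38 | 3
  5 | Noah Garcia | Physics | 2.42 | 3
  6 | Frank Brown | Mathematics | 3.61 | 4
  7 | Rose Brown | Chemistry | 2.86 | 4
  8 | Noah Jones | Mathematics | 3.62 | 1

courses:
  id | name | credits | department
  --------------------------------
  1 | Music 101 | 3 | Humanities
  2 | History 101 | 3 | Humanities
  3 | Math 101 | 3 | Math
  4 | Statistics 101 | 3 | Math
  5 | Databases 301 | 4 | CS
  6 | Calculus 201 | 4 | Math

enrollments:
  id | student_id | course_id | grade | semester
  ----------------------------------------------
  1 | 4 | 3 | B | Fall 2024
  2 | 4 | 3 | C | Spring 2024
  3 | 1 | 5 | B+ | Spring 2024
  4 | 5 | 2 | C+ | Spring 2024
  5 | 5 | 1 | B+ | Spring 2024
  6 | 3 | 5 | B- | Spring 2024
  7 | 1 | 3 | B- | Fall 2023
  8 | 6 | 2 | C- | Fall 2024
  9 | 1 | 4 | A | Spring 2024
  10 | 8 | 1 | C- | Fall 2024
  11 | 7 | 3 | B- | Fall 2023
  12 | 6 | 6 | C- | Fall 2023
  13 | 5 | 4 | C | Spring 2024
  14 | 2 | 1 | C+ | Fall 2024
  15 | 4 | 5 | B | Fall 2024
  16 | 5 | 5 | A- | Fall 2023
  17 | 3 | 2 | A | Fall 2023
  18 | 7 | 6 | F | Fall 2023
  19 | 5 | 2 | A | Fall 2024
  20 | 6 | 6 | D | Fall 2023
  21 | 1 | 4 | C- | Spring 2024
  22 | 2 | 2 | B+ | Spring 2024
SELECT name, year FROM students WHERE year < 3

Execution result:
name | year
Sam Johnson | 1
Noah Jones | 1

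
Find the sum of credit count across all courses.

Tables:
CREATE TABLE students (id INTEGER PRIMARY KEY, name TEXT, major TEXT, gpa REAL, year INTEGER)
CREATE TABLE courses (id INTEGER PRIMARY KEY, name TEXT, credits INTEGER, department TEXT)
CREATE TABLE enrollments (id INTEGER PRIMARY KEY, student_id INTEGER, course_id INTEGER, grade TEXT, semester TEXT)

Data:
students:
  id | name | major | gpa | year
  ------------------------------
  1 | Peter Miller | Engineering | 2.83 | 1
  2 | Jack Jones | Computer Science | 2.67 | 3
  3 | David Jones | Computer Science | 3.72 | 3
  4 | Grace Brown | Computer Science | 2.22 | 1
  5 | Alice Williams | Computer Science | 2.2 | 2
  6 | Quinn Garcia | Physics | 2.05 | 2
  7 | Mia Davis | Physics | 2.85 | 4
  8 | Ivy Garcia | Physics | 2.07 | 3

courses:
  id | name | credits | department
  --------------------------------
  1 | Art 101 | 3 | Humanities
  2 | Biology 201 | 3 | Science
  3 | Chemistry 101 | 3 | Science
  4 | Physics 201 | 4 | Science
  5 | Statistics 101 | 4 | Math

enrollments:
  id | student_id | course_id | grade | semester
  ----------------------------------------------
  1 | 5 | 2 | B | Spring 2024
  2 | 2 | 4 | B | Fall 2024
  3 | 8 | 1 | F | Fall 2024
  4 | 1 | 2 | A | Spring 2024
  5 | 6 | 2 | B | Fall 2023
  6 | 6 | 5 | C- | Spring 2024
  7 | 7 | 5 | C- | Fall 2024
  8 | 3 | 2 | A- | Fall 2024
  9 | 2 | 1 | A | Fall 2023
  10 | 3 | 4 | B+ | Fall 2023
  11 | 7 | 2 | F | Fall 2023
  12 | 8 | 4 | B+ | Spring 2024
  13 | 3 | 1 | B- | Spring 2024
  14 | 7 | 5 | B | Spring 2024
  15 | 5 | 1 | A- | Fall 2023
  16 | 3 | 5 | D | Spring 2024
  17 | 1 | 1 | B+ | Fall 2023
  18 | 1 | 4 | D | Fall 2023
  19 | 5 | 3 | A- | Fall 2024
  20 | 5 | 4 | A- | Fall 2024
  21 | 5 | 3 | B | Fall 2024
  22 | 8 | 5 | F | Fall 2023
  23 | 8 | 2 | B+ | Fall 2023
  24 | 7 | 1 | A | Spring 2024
SELECT SUM(credits) FROM courses

Execution result:
17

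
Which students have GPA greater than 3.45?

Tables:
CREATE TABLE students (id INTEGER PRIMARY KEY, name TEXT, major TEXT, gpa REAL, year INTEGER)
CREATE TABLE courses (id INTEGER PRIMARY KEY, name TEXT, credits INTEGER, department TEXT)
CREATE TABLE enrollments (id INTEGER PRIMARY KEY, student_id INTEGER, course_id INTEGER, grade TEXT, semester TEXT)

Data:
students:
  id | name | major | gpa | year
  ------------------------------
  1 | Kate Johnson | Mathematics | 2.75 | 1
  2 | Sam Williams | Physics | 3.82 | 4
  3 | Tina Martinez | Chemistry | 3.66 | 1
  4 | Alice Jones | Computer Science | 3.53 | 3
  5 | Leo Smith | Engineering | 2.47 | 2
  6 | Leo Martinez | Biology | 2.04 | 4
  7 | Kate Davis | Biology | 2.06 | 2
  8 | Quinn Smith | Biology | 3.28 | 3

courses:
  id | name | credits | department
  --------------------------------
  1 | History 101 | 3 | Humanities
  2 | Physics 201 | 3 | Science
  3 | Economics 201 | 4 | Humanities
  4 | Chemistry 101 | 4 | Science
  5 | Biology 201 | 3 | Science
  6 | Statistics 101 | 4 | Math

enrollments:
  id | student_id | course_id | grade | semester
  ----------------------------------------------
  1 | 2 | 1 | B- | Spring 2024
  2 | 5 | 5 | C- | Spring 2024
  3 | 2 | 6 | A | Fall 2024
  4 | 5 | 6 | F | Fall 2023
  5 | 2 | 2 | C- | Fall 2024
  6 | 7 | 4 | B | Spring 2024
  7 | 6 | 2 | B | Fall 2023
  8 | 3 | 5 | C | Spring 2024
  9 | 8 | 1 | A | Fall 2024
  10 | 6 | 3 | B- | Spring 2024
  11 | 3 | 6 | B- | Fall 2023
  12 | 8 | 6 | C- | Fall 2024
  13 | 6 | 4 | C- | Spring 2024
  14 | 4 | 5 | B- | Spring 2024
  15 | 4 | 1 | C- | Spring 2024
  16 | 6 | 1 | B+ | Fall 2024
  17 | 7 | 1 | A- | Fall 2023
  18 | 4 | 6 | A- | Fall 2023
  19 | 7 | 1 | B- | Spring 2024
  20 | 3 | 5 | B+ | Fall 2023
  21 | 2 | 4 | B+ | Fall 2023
SELECT name, gpa FROM students WHERE gpa > 3.45

Execution result:
name | gpa
Sam Williams | 3.82
Tina Martinez | 3.66
Alice Jones | 3.53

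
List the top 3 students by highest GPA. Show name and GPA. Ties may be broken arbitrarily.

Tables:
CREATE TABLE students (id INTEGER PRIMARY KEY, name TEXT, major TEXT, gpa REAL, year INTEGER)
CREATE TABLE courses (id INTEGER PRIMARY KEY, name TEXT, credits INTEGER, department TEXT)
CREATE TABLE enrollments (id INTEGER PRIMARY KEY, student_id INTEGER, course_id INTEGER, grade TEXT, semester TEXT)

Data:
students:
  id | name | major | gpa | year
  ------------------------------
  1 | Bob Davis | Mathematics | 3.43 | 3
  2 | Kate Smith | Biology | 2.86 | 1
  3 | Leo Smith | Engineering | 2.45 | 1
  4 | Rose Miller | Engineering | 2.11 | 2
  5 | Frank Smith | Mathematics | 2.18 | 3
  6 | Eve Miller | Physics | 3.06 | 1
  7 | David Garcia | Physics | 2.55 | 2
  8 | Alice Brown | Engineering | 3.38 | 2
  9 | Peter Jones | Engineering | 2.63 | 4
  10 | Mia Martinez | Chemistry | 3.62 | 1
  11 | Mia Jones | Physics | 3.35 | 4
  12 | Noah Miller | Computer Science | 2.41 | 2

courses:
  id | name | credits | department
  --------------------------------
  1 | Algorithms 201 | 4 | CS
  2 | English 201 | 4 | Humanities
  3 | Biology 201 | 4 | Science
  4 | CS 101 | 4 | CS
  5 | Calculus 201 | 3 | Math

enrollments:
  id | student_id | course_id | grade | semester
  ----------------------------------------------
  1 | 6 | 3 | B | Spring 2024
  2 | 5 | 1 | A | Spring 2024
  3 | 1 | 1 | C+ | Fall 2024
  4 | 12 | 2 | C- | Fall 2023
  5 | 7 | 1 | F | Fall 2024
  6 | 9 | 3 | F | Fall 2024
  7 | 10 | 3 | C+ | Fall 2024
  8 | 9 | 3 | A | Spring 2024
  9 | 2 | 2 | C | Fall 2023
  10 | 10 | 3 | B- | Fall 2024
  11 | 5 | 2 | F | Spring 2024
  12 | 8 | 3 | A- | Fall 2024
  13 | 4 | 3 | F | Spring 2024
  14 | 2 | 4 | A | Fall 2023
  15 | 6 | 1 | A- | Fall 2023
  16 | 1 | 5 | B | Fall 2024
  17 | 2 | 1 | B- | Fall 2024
SELECT name, gpa FROM students ORDER BY gpa DESC LIMIT 3

Execution result:
name | gpa
Mia Martinez | 3.62
Bob Davis | 3.43
Alice Brown | 3.38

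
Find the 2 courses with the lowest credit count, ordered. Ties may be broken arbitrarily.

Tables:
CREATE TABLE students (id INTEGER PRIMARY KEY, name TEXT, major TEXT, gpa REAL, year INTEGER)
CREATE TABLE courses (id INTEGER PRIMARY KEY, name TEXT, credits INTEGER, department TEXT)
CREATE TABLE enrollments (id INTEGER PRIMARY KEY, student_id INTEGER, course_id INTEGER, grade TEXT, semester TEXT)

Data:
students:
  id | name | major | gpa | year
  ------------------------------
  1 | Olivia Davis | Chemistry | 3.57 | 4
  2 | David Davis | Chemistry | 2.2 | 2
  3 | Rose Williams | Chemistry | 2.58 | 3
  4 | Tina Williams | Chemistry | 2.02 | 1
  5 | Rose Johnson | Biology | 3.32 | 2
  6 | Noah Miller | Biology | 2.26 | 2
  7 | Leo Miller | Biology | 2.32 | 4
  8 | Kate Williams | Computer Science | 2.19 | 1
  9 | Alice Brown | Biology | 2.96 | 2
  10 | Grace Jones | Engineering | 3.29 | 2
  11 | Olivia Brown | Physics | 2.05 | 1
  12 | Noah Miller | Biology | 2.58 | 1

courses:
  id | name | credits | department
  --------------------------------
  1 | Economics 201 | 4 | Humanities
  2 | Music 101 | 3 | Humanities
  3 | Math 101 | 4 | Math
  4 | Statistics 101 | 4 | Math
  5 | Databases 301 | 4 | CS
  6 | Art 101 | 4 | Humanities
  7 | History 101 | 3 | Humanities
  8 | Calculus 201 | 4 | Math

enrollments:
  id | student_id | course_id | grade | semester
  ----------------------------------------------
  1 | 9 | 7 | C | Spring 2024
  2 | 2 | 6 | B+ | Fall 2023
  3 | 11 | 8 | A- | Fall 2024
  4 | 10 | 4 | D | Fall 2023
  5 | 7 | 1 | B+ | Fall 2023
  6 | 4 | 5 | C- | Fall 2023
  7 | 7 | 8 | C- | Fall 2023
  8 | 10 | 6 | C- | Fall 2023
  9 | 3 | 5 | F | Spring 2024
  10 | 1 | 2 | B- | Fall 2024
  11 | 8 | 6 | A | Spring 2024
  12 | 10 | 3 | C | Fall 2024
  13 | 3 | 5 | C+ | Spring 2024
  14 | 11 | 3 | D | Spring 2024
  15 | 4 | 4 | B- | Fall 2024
SELECT name, credits FROM courses ORDER BY credits ASC LIMIT 2

Execution result:
name | credits
Music 101 | 3
History 101 | 3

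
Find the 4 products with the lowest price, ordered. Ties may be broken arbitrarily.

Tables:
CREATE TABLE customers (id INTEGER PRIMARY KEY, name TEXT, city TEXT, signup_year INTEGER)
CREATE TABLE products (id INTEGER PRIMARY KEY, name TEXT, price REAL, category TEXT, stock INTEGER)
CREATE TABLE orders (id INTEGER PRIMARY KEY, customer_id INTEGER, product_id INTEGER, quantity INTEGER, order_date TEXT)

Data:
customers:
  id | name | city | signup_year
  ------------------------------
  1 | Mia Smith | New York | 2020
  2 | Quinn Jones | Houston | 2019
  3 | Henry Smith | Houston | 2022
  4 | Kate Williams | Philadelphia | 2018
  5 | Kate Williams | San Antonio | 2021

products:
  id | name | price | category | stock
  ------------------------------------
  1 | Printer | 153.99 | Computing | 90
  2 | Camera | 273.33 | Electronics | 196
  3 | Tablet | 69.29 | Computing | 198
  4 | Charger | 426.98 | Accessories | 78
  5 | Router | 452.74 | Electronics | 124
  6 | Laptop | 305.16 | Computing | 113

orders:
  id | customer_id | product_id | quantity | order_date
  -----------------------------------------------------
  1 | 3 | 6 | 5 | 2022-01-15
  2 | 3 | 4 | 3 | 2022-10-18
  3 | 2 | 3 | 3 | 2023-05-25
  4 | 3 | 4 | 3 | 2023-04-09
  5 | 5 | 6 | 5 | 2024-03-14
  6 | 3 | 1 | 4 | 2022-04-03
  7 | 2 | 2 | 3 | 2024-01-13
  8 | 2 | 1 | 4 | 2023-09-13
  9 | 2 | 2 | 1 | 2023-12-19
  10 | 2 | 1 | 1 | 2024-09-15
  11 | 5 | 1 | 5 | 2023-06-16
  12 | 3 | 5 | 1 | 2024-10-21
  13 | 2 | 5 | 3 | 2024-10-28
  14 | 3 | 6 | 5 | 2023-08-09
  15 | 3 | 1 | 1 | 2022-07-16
SELECT name, price FROM products ORDER BY price ASC LIMIT 4

Execution result:
name | price
Tablet | 69.29
Printer | 153.99
Camera | 273.33
Laptop | 305.16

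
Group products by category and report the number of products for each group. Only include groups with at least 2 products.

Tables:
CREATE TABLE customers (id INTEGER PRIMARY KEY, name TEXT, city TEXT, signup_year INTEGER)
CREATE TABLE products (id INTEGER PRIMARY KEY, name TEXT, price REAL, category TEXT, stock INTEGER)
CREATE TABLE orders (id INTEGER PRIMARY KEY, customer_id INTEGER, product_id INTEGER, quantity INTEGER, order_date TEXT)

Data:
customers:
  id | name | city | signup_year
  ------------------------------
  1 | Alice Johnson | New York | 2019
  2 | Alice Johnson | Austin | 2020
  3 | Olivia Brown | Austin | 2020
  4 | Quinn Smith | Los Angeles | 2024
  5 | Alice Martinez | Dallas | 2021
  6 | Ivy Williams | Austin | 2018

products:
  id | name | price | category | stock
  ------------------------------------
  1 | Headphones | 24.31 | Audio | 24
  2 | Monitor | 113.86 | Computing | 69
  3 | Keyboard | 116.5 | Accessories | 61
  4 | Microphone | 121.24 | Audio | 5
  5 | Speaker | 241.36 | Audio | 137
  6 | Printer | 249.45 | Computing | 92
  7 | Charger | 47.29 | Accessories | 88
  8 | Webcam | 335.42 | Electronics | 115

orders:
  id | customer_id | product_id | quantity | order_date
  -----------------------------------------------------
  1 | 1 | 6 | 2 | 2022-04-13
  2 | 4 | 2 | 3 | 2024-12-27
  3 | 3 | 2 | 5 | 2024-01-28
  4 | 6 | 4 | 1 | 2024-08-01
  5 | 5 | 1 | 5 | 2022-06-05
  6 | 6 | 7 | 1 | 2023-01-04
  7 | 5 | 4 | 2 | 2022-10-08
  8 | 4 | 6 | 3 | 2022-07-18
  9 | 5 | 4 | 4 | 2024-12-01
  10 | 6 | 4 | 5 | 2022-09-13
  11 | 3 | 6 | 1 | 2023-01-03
SELECT category, COUNT(*) AS n FROM products GROUP BY category HAVING COUNT(*) >= 2

Execution result:
category | n
Accessories | 2
Audio | 3
Computing | 2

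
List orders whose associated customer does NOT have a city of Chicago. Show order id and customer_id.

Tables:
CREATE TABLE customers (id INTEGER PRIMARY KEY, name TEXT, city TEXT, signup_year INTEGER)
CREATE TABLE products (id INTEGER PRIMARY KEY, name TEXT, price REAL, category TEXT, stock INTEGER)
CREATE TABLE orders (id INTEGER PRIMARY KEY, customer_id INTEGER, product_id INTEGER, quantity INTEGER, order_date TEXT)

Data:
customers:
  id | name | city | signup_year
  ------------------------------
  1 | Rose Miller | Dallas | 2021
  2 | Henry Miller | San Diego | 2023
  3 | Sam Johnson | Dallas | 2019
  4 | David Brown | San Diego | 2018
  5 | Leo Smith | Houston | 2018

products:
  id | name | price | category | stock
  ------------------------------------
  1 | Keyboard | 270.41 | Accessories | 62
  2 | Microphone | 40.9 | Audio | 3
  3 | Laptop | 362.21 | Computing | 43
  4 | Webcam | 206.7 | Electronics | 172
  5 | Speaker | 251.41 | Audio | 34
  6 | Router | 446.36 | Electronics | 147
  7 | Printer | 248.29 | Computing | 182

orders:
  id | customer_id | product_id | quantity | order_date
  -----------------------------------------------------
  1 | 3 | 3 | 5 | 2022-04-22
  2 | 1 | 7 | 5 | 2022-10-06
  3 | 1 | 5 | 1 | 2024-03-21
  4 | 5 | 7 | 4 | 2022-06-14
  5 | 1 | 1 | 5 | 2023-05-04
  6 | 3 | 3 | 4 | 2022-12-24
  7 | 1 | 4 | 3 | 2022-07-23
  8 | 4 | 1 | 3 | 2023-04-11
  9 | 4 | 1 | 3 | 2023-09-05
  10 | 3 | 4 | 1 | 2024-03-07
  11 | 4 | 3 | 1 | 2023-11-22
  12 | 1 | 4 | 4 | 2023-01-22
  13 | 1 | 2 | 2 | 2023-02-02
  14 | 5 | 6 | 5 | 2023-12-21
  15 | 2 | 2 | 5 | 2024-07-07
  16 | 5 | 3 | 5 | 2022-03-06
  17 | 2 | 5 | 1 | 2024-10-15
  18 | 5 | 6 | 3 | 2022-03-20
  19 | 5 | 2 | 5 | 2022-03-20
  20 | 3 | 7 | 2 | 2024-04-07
SELECT id, customer_id FROM orders WHERE customer_id NOT IN (SELECT id FROM customers WHERE city = 'Chicago')

Execution result:
id | customer_id
1 | 3
2 | 1
3 | 1
4 | 5
5 | 1
6 | 3
7 | 1
8 | 4
9 | 4
10 | 3
11 | 4
12 | 1
13 | 1
14 | 5
15 | 2
16 | 5
17 | 2
18 | 5
19 | 5
20 | 3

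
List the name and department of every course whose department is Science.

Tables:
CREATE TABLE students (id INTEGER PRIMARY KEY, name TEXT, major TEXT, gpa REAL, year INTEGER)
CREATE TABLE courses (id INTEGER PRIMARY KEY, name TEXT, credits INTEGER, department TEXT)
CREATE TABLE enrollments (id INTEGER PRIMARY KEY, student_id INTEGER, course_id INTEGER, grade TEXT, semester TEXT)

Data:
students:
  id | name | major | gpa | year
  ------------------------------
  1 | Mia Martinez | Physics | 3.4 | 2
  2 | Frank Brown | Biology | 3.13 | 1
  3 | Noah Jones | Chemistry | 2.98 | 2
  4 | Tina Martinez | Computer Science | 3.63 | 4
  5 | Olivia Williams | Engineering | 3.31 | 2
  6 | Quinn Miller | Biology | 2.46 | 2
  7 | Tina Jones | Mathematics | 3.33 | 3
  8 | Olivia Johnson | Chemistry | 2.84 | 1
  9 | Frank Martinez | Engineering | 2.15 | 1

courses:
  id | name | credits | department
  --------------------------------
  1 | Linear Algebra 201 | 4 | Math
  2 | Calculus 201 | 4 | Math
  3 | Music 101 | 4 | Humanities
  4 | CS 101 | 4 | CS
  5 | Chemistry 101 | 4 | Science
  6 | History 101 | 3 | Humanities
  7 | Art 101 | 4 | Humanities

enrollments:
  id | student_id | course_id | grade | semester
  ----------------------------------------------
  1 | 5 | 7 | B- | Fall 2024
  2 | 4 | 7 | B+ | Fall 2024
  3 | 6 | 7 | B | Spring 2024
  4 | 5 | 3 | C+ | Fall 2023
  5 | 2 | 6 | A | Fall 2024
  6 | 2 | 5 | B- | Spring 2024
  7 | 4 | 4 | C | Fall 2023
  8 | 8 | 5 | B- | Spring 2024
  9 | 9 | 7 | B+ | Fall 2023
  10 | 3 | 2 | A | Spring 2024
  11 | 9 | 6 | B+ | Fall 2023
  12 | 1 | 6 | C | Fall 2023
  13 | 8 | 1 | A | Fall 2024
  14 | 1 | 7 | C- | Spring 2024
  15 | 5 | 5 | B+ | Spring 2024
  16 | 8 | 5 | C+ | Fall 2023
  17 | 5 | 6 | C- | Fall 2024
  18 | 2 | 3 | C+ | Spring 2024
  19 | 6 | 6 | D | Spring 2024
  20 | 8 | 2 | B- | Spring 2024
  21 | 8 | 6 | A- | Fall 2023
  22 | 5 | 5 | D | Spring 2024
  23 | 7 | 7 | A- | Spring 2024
SELECT name, department FROM courses WHERE department = 'Science'

Execution result:
name | department
Chemistry 101 | Science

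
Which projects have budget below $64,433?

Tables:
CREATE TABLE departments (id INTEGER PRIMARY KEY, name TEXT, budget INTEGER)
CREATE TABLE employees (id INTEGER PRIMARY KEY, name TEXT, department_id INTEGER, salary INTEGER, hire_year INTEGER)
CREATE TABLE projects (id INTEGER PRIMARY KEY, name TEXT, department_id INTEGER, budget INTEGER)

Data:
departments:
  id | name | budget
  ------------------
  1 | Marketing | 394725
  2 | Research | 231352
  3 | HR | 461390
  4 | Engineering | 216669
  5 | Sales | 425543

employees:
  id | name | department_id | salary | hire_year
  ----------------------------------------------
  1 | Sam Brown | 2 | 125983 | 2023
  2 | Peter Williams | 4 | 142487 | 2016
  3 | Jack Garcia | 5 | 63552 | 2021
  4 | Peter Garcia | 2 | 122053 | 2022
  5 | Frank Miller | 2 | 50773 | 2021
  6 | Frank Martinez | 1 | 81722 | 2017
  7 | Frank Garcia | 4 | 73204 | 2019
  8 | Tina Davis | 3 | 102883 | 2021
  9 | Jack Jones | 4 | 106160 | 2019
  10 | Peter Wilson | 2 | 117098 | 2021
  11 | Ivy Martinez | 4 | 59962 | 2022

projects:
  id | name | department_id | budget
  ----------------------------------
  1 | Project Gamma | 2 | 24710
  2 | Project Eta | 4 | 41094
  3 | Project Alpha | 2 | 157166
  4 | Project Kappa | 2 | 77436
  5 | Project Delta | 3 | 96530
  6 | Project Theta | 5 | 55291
SELECT name, budget FROM projects WHERE budget < 64433

Execution result:
name | budget
Project Gamma | 24710
Project Eta | 41094
Project Theta | 55291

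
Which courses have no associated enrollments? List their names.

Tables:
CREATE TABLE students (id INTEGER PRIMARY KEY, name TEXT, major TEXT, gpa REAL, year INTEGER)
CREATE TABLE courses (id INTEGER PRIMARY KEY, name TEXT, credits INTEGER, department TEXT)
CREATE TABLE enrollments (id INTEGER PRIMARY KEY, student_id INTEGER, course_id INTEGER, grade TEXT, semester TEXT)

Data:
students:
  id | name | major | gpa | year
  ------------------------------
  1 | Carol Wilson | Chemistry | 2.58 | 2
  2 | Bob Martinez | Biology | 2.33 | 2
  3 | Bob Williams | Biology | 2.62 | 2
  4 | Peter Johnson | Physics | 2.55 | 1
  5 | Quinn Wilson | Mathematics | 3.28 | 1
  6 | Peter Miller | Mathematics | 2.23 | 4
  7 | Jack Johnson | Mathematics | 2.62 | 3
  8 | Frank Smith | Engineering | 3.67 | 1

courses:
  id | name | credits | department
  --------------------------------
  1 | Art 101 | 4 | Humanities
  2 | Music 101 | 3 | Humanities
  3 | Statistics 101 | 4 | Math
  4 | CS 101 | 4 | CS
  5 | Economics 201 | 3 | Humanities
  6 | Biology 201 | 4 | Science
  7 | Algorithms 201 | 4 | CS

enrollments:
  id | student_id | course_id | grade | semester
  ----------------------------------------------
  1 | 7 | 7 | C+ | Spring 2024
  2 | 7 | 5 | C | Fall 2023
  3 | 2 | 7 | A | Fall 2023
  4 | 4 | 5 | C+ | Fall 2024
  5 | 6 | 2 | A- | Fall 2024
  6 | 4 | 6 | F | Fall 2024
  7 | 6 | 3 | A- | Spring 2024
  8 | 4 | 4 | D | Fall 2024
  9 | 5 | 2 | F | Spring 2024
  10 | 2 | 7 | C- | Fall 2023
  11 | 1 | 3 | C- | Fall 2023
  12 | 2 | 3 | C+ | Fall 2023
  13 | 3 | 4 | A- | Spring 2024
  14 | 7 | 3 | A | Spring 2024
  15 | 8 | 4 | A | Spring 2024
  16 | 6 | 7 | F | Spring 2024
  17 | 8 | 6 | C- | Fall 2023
SELECT p.name FROM courses p LEFT JOIN enrollments c ON c.course_id = p.id WHERE c.id IS NULL

Execution result:
Art 101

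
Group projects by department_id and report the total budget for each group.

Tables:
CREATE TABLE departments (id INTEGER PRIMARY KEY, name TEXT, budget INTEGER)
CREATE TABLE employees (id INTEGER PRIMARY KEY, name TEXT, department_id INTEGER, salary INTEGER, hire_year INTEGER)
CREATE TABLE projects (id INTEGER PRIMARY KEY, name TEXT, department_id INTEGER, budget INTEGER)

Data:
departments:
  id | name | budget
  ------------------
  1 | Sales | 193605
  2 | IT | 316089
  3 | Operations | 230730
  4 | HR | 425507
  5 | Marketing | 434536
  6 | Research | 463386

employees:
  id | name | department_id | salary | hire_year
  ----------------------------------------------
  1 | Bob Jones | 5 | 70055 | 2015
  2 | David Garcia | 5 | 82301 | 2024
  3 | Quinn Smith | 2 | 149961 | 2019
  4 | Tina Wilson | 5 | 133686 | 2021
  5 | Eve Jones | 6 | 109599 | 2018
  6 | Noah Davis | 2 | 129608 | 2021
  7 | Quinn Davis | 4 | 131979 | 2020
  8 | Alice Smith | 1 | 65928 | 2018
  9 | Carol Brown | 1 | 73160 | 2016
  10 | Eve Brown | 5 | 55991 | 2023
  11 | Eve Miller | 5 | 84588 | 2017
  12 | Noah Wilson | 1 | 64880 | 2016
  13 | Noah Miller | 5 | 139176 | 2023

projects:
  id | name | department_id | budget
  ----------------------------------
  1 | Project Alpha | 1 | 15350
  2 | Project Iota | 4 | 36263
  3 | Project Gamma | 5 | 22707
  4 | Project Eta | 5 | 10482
SELECT department_id, SUM(budget) AS sum_budget FROM projects GROUP BY department_id

Execution result:
department_id | sum_budget
1 | 15350
4 | 36263
5 | 33189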